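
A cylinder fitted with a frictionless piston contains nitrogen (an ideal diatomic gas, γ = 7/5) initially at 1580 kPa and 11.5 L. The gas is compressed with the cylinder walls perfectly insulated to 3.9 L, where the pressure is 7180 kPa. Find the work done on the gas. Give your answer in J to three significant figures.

Adiabatic: W = (P₁V₁ − P₂V₂)/(γ − 1) with γ = 7/5.
P₁V₁ = 18170 J, P₂V₂ = 28002 J.
W = (18170 − 28002) / 0.4 = -24580 J.
Work on gas = −W_by = 24580 J.

W ≈ 24600 J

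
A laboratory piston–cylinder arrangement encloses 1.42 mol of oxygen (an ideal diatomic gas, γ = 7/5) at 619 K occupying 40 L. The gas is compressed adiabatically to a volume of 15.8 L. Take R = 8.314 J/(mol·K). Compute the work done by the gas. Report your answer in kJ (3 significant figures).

W ≈ -8.22 kJ

Adiabatic: TV^(γ−1) = const with γ = 7/5.
T₂ = T₁ (V₁/V₂)^(γ−1) = 619 × (40/15.8)^0.4 = 619 × 1.45 = 897.5 K.
W_by = nCᵥ(T₁ − T₂) = (1.42)(20.79)(619 − 897.5) = -8221 J.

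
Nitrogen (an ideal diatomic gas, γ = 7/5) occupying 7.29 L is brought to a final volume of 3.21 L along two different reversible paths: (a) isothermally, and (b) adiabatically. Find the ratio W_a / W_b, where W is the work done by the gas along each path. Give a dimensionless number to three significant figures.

Path (a) isothermal: W = P₁V₁ ln(V₂/V₁) → W_a/(P₁V₁) = -0.8202.
Path (b) adiabatic: W = P₁V₁(1 − (V₁/V₂)^(γ−1))/(γ−1) → W_b/(P₁V₁) = -0.9708.
W_a / W_b = -0.8202 / -0.9708 = 0.8449.

W_a / W_b ≈ 0.845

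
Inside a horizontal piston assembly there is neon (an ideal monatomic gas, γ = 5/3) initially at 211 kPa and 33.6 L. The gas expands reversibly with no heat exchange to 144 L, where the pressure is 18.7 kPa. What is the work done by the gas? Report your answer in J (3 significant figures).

W ≈ 6600 J

Adiabatic: W = (P₁V₁ − P₂V₂)/(γ − 1) with γ = 5/3.
P₁V₁ = 7090 J, P₂V₂ = 2693 J.
W = (7090 − 2693) / 0.6667 = 6595 J.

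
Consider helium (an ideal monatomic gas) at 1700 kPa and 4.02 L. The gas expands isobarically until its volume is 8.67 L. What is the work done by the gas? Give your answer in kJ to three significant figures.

W ≈ 7.91 kJ

Isobaric: W = P ΔV.
W = (1700 kPa)(8.67 − 4.02 L) = (1700)(4.65) = 7905 J.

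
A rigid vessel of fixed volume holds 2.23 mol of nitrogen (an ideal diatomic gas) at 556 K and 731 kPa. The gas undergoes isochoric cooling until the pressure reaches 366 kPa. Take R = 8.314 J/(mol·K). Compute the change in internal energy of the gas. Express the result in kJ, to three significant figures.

Constant volume ⇒ W = 0, so Q = ΔU = nCᵥΔT with Cᵥ = 5R/2 = 20.79 J/(mol·K).
At constant V, T₂/T₁ = P₂/P₁ ⇒ ΔT = T₁(P₂/P₁ − 1) = 556·(366/731 − 1) = -277.6 K.
ΔU = (2.23)(20.79)(-277.6) = -12868 J.

ΔU ≈ -12.9 kJ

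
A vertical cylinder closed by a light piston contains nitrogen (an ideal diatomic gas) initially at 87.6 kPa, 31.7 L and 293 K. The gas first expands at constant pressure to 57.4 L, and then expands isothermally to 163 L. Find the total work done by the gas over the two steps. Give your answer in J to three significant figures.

W_total ≈ 7500 J

Step 1 (isobaric): W = PΔV = (87.6 kPa)(57.4 − 31.7 L) = 2251 J.
After step 1: P = 87.6 kPa, V = 57.4 L, T = 530.5 K.
Step 2 (isothermal): W = P₁V₁ ln(V₂/V₁) = (5028) ln(163/57.4) = 5248 J.
W_total = 2251 + 5248 = 7499 J.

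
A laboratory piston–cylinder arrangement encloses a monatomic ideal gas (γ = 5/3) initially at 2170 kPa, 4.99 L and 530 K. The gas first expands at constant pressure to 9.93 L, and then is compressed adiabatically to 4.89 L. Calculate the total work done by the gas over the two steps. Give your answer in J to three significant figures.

W_total ≈ -8790 J

Step 1 (isobaric): W = PΔV = (2170 kPa)(9.93 − 4.99 L) = 10720 J.
After step 1: P = 2170 kPa, V = 9.93 L, T = 1055 K.
Step 2 (adiabatic): W = (P₁V₁ − P₂V₂)/(γ−1) = (21548 − 34554)/0.667 = -19509 J.
W_total = 10720 − 19509 = -8790 J.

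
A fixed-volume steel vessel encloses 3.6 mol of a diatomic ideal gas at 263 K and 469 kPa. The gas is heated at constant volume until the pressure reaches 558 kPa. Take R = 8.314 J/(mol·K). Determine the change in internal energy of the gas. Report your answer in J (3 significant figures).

ΔU ≈ 3730 J

Constant volume ⇒ W = 0, so Q = ΔU = nCᵥΔT with Cᵥ = 5R/2 = 20.79 J/(mol·K).
At constant V, T₂/T₁ = P₂/P₁ ⇒ ΔT = T₁(P₂/P₁ − 1) = 263·(558/469 − 1) = 49.91 K.
ΔU = (3.6)(20.79)(49.91) = 3734 J.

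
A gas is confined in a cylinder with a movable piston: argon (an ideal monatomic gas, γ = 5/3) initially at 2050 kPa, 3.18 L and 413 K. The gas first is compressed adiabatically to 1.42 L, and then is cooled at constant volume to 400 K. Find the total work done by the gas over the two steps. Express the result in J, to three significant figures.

W_total ≈ -6960 J

Step 1 (adiabatic): W = (P₁V₁ − P₂V₂)/(γ−1) = (6519 − 11159)/0.667 = -6959 J.
Step 2 (isochoric): W = 0 (constant volume).
W_total = -6959 + 0 = -6959 J.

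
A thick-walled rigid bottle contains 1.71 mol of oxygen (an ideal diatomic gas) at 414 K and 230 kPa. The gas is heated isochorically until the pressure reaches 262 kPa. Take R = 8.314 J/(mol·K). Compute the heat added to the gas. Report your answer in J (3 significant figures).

Q ≈ 2050 J

Constant volume ⇒ W = 0, so Q = ΔU = nCᵥΔT with Cᵥ = 5R/2 = 20.79 J/(mol·K).
At constant V, T₂/T₁ = P₂/P₁ ⇒ ΔT = T₁(P₂/P₁ − 1) = 414·(262/230 − 1) = 57.6 K.
ΔU = (1.71)(20.79)(57.6) = 2047 J.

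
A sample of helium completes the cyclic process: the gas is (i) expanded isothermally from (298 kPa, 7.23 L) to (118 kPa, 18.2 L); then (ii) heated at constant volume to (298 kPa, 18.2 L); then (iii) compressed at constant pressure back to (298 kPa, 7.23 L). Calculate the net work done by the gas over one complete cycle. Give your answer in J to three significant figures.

Leg (i): W = PᵢVᵢ ln(V_f/Vᵢ) = (2155) ln(18.2/7.23) = 1989 J.
Leg (ii): W = 0.
Leg (iii): W = PΔV = (298)(7.23 − 18.2) = -3269 J.
W_net = 1989 − 3269 = -1280 J.

W_net ≈ -1280 J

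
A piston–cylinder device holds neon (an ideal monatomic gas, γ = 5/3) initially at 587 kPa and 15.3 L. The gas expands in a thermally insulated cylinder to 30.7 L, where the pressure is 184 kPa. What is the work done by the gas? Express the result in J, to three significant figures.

W ≈ 5000 J

Adiabatic: W = (P₁V₁ − P₂V₂)/(γ − 1) with γ = 5/3.
P₁V₁ = 8981 J, P₂V₂ = 5649 J.
W = (8981 − 5649) / 0.6667 = 4998 J.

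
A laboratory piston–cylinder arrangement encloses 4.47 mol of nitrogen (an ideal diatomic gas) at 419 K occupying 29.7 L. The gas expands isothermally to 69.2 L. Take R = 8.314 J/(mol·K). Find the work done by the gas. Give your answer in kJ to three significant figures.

Isothermal: W = nRT ln(V₂/V₁).
W = (4.47)(8.314)(419) × ln(69.2/29.7)
  = 15572 × 0.8459
W_by_gas = 13171 J.

W ≈ 13.2 kJ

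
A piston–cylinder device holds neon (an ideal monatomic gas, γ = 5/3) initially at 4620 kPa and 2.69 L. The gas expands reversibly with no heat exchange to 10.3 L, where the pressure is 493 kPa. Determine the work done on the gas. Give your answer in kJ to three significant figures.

Adiabatic: W = (P₁V₁ − P₂V₂)/(γ − 1) with γ = 5/3.
P₁V₁ = 12428 J, P₂V₂ = 5078 J.
W = (12428 − 5078) / 0.6667 = 11025 J.
Work on gas = −W_by = -11025 J.

W ≈ -11.0 kJ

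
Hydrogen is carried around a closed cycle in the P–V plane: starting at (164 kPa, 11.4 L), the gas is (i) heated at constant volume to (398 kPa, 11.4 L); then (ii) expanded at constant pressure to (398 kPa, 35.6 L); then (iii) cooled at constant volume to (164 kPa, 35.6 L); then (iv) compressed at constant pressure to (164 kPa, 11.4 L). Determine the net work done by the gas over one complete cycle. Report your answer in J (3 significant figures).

W_net ≈ 5660 J

Constant-volume legs do no work.
W(ii) = (398)(35.6 − 11.4) = 9632 J; W(iv) = (164)(11.4 − 35.6) = -3969 J.
W_net = 9632 − 3969 = 5663 J (the clockwise enclosed area).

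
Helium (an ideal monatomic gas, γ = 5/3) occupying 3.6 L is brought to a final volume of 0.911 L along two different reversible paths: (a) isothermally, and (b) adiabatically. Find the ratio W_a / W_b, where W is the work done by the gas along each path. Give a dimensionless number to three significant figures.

Path (a) isothermal: W = P₁V₁ ln(V₂/V₁) → W_a/(P₁V₁) = -1.374.
Path (b) adiabatic: W = P₁V₁(1 − (V₁/V₂)^(γ−1))/(γ−1) → W_b/(P₁V₁) = -2.249.
W_a / W_b = -1.374 / -2.249 = 0.6109.

W_a / W_b ≈ 0.611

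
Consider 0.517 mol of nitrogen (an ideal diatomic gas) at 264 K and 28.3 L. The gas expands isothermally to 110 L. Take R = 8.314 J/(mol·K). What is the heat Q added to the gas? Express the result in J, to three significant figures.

Q ≈ 1540 J

Isothermal ⇒ ΔU = 0, so Q = W = nRT ln(V₂/V₁).
Q = (0.517)(8.314)(264) ln(110/28.3) = 1135 × 1.358 = 1541 J.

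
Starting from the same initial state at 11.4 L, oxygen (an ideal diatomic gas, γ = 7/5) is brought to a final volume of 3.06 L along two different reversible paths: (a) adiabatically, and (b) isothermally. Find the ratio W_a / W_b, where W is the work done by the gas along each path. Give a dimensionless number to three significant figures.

Path (a) adiabatic: W = P₁V₁(1 − (V₁/V₂)^(γ−1))/(γ−1) → W_a/(P₁V₁) = -1.731.
Path (b) isothermal: W = P₁V₁ ln(V₂/V₁) → W_b/(P₁V₁) = -1.315.
W_a / W_b = -1.731 / -1.315 = 1.316.

W_a / W_b ≈ 1.32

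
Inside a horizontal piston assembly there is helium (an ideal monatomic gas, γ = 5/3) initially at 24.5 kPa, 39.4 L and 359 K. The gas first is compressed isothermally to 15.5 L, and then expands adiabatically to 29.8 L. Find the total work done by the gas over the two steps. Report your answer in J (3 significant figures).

W_total ≈ -389 J

Step 1 (isothermal): W = P₁V₁ ln(V₂/V₁) = (965.3) ln(15.5/39.4) = -900.6 J.
After step 1: P = 62.28 kPa, V = 15.5 L, T = 359 K.
Step 2 (adiabatic): W = (P₁V₁ − P₂V₂)/(γ−1) = (965.3 − 624.3)/0.667 = 511.5 J.
W_total = -900.6 + 511.5 = -389.1 J.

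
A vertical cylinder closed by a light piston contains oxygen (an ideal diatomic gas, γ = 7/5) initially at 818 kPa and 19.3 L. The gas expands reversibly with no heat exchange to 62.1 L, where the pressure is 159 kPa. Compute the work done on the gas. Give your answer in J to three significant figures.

W ≈ -14800 J

Adiabatic: W = (P₁V₁ − P₂V₂)/(γ − 1) with γ = 7/5.
P₁V₁ = 15787 J, P₂V₂ = 9874 J.
W = (15787 − 9874) / 0.4 = 14784 J.
Work on gas = −W_by = -14784 J.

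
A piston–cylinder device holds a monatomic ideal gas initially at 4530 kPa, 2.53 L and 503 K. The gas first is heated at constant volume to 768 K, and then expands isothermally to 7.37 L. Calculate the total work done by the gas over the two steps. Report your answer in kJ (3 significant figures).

Step 1 (isochoric): W = 0 (constant volume).
After step 1: P = 6917 kPa (V unchanged).
Step 2 (isothermal): W = P₁V₁ ln(V₂/V₁) = (17499) ln(7.37/2.53) = 18710 J.
W_total = 0 + 18710 = 18710 J.

W_total ≈ 18.7 kJ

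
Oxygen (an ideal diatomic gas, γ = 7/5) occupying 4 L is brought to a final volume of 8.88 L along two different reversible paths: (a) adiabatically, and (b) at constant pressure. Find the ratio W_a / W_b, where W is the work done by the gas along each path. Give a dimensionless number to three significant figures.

Path (a) adiabatic: W = P₁V₁(1 − (V₁/V₂)^(γ−1))/(γ−1) → W_a/(P₁V₁) = 0.6828.
Path (b) isobaric: W = P₁(V₂ − V₁) → W_b/(P₁V₁) = 1.22.
W_a / W_b = 0.6828 / 1.22 = 0.5597.

W_a / W_b ≈ 0.560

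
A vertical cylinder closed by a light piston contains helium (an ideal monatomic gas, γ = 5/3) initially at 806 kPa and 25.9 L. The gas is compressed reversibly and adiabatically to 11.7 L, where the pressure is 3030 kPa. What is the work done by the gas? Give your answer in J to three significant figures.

W ≈ -21900 J

Adiabatic: W = (P₁V₁ − P₂V₂)/(γ − 1) with γ = 5/3.
P₁V₁ = 20875 J, P₂V₂ = 35451 J.
W = (20875 − 35451) / 0.6667 = -21863 J.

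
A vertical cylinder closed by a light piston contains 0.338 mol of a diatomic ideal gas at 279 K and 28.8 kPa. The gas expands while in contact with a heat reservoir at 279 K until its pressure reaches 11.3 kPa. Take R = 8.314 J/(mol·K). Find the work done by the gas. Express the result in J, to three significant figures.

W ≈ 734 J

Isothermal process: W = nRT ln(V₂/V₁) = nRT ln(P₁/P₂).
W = (0.338)(8.314)(279) × ln(28.8/11.3)
  = 784 × ln(2.549) = 784 × 0.9356
W_by_gas = 733.5 J.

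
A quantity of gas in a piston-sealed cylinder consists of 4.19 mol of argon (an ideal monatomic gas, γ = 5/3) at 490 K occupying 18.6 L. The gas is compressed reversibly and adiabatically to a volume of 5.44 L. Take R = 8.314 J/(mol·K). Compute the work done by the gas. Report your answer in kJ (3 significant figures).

W ≈ -32.5 kJ

Adiabatic: TV^(γ−1) = const with γ = 5/3.
T₂ = T₁ (V₁/V₂)^(γ−1) = 490 × (18.6/5.44)^0.667 = 490 × 2.27 = 1112 K.
W_by = nCᵥ(T₁ − T₂) = (4.19)(12.47)(490 − 1112) = -32506 J.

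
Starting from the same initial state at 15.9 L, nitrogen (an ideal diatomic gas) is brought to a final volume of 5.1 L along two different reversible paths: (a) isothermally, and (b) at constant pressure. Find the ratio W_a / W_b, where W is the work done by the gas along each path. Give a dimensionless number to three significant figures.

W_a / W_b ≈ 1.67

Path (a) isothermal: W = P₁V₁ ln(V₂/V₁) → W_a/(P₁V₁) = -1.137.
Path (b) isobaric: W = P₁(V₂ − V₁) → W_b/(P₁V₁) = -0.6792.
W_a / W_b = -1.137 / -0.6792 = 1.674.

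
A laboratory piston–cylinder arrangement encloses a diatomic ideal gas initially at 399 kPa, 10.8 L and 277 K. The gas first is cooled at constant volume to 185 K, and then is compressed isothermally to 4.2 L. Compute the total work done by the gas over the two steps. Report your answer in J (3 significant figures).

W_total ≈ -2720 J

Step 1 (isochoric): W = 0 (constant volume).
After step 1: P = 266.5 kPa (V unchanged).
Step 2 (isothermal): W = P₁V₁ ln(V₂/V₁) = (2878) ln(4.2/10.8) = -2718 J.
W_total = 0 − 2718 = -2718 J.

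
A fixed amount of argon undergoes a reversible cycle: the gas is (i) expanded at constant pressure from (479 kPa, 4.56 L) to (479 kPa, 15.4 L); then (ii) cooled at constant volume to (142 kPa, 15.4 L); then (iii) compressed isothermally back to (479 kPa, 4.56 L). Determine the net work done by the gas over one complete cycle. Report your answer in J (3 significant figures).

Leg (i): W = PΔV = (479)(15.4 − 4.56) = 5192 J.
Leg (ii): W = 0.
Leg (iii): W = PᵢVᵢ ln(V_f/Vᵢ) = (2187) ln(4.56/15.4) = -2661 J.
W_net = 5192 − 2661 = 2531 J.

W_net ≈ 2530 J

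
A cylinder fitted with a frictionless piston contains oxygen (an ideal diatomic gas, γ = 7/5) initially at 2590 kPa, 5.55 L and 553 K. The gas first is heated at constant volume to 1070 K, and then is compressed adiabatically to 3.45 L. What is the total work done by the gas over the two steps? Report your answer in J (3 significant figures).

Step 1 (isochoric): W = 0 (constant volume).
After step 1: P = 5011 kPa (V unchanged).
Step 2 (adiabatic): W = (P₁V₁ − P₂V₂)/(γ−1) = (27813 − 33639)/0.4 = -14564 J.
W_total = 0 − 14564 = -14564 J.

W_total ≈ -14600 J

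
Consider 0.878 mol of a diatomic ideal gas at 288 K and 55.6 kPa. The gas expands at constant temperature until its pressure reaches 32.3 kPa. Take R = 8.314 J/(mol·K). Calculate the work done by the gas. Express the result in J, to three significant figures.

W ≈ 1140 J

Isothermal process: W = nRT ln(V₂/V₁) = nRT ln(P₁/P₂).
W = (0.878)(8.314)(288) × ln(55.6/32.3)
  = 2102 × ln(1.721) = 2102 × 0.5431
W_by_gas = 1142 J.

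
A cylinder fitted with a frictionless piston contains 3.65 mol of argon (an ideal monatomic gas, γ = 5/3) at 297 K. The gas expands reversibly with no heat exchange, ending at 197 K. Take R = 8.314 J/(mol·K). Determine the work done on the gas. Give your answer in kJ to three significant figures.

Adiabatic ⇒ Q = 0, so W_by = −ΔU = nCᵥ(T₁ − T₂).
Cᵥ = 3R/2 = 12.47 J/(mol·K).
W = (3.65)(12.47)(297 − 197) = 4552 J.
Work on gas = −W_by = -4552 J.

W ≈ -4.55 kJ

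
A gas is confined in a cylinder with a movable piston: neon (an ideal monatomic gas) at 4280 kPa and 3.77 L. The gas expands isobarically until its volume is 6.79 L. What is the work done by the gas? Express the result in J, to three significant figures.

W ≈ 12900 J

Isobaric: W = P ΔV.
W = (4280 kPa)(6.79 − 3.77 L) = (4280)(3.02) = 12926 J.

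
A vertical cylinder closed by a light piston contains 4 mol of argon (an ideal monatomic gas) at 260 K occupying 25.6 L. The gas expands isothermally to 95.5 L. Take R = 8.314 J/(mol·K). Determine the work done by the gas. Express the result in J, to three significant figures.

Isothermal: W = nRT ln(V₂/V₁).
W = (4)(8.314)(260) × ln(95.5/25.6)
  = 8647 × 1.317
W_by_gas = 11383 J.

W ≈ 11400 J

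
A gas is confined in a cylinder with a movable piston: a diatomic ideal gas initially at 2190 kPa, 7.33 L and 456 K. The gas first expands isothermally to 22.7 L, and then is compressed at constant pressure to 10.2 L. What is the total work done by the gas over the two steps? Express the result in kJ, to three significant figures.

W_total ≈ 9.31 kJ

Step 1 (isothermal): W = P₁V₁ ln(V₂/V₁) = (16053) ln(22.7/7.33) = 18146 J.
After step 1: P = 707.2 kPa, V = 22.7 L, T = 456 K.
Step 2 (isobaric): W = PΔV = (707.2 kPa)(10.2 − 22.7 L) = -8840 J.
W_total = 18146 − 8840 = 9306 J.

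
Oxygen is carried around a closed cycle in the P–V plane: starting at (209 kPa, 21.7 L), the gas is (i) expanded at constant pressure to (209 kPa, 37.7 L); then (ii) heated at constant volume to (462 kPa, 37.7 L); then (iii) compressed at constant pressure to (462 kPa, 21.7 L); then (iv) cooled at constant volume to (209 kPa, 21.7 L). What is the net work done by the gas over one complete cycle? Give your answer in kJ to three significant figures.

W_net ≈ -4.05 kJ

Constant-volume legs do no work.
W(i) = (209)(37.7 − 21.7) = 3344 J; W(iii) = (462)(21.7 − 37.7) = -7392 J.
W_net = 3344 − 7392 = -4048 J (the counter-clockwise enclosed area).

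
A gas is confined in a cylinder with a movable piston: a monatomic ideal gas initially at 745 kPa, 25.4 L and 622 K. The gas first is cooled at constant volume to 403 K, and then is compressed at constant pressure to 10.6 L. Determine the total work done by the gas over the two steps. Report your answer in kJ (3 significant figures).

W_total ≈ -7.14 kJ

Step 1 (isochoric): W = 0 (constant volume).
After step 1: P = 482.7 kPa (V unchanged).
Step 2 (isobaric): W = PΔV = (482.7 kPa)(10.6 − 25.4 L) = -7144 J.
W_total = 0 − 7144 = -7144 J.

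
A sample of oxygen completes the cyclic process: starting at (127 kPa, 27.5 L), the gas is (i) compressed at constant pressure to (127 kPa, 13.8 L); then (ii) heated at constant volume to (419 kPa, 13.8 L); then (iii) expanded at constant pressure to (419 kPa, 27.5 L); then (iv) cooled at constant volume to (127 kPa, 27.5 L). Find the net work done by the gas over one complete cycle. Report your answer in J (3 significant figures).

Constant-volume legs do no work.
W(i) = (127)(13.8 − 27.5) = -1740 J; W(iii) = (419)(27.5 − 13.8) = 5740 J.
W_net = -1740 + 5740 = 4000 J (the clockwise enclosed area).

W_net ≈ 4000 J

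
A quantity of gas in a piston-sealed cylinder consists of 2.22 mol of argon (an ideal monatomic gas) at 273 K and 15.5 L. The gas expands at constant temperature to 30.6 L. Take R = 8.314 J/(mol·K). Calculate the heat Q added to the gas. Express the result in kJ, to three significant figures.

Q ≈ 3.43 kJ

Isothermal ⇒ ΔU = 0, so Q = W = nRT ln(V₂/V₁).
Q = (2.22)(8.314)(273) ln(30.6/15.5) = 5039 × 0.6802 = 3427 J.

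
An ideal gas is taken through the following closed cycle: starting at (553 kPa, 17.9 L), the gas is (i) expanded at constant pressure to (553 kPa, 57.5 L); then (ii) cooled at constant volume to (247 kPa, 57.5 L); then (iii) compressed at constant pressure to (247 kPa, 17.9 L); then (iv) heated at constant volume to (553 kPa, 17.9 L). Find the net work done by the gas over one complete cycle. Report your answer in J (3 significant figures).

Constant-volume legs do no work.
W(i) = (553)(57.5 − 17.9) = 21899 J; W(iii) = (247)(17.9 − 57.5) = -9781 J.
W_net = 21899 − 9781 = 12118 J (the clockwise enclosed area).

W_net ≈ 12100 J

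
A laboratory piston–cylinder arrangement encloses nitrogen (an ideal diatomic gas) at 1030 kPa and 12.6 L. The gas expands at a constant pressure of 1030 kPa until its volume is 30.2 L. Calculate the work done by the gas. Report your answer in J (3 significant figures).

W ≈ 18100 J

Isobaric: W = P ΔV.
W = (1030 kPa)(30.2 − 12.6 L) = (1030)(17.6) = 18128 J.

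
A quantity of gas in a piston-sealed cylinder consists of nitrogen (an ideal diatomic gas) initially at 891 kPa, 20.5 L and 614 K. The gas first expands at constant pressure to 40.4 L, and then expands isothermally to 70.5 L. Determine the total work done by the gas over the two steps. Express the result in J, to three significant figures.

Step 1 (isobaric): W = PΔV = (891 kPa)(40.4 − 20.5 L) = 17731 J.
After step 1: P = 891 kPa, V = 40.4 L, T = 1210 K.
Step 2 (isothermal): W = P₁V₁ ln(V₂/V₁) = (35996) ln(70.5/40.4) = 20042 J.
W_total = 17731 + 20042 = 37773 J.

W_total ≈ 37800 J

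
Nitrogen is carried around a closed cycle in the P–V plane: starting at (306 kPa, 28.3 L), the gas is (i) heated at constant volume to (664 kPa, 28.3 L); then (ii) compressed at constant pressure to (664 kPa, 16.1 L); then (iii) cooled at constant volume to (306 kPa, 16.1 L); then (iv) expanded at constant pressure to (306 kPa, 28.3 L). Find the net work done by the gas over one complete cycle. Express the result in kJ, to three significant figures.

W_net ≈ -4.37 kJ

Constant-volume legs do no work.
W(ii) = (664)(16.1 − 28.3) = -8101 J; W(iv) = (306)(28.3 − 16.1) = 3733 J.
W_net = -8101 + 3733 = -4368 J (the counter-clockwise enclosed area).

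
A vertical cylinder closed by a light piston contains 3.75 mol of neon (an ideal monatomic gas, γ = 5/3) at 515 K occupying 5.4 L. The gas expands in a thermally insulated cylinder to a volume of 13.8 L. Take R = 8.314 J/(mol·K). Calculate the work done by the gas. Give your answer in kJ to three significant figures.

W ≈ 11.2 kJ

Adiabatic: TV^(γ−1) = const with γ = 5/3.
T₂ = T₁ (V₁/V₂)^(γ−1) = 515 × (5.4/13.8)^0.667 = 515 × 0.535 = 275.5 K.
W_by = nCᵥ(T₁ − T₂) = (3.75)(12.47)(515 − 275.5) = 11200 J.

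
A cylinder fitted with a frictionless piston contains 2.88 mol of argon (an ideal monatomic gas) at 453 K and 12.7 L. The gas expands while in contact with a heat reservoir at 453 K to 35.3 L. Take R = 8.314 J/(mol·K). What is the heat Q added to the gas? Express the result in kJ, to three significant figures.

Q ≈ 11.1 kJ

Isothermal ⇒ ΔU = 0, so Q = W = nRT ln(V₂/V₁).
Q = (2.88)(8.314)(453) ln(35.3/12.7) = 10847 × 1.022 = 11088 J.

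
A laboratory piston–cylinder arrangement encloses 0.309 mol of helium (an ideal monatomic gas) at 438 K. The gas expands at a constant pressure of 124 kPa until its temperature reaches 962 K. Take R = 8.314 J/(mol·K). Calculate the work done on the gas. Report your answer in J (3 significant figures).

Isobaric: W = P ΔV = nR ΔT.
W = (0.309)(8.314)(962 − 438) = 1346 J.
Work on gas = −W_by = -1346 J.

W ≈ -1350 J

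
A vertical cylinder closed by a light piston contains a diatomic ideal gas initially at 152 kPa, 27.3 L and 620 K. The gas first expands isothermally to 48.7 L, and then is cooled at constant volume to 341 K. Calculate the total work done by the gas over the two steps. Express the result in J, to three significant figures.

W_total ≈ 2400 J

Step 1 (isothermal): W = P₁V₁ ln(V₂/V₁) = (4150) ln(48.7/27.3) = 2402 J.
Step 2 (isochoric): W = 0 (constant volume).
W_total = 2402 + 0 = 2402 J.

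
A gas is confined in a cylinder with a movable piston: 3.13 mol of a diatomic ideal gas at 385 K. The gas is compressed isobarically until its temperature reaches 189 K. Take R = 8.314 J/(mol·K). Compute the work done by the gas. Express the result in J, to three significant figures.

Isobaric: W = P ΔV = nR ΔT.
W = (3.13)(8.314)(189 − 385) = -5100 J.

W ≈ -5100 J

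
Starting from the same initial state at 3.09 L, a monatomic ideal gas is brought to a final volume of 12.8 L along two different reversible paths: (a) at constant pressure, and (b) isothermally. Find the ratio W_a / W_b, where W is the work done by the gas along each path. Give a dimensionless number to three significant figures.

Path (a) isobaric: W = P₁(V₂ − V₁) → W_a/(P₁V₁) = 3.142.
Path (b) isothermal: W = P₁V₁ ln(V₂/V₁) → W_b/(P₁V₁) = 1.421.
W_a / W_b = 3.142 / 1.421 = 2.211.

W_a / W_b ≈ 2.21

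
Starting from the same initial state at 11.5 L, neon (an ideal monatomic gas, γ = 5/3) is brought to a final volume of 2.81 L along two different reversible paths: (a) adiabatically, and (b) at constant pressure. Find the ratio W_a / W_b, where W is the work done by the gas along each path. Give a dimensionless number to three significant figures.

W_a / W_b ≈ 3.09

Path (a) adiabatic: W = P₁V₁(1 − (V₁/V₂)^(γ−1))/(γ−1) → W_a/(P₁V₁) = -2.338.
Path (b) isobaric: W = P₁(V₂ − V₁) → W_b/(P₁V₁) = -0.7557.
W_a / W_b = -2.338 / -0.7557 = 3.094.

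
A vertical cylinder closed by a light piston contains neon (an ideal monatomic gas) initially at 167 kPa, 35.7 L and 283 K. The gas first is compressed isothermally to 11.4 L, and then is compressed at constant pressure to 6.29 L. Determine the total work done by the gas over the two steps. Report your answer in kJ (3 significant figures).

Step 1 (isothermal): W = P₁V₁ ln(V₂/V₁) = (5962) ln(11.4/35.7) = -6806 J.
After step 1: P = 523 kPa, V = 11.4 L, T = 283 K.
Step 2 (isobaric): W = PΔV = (523 kPa)(6.29 − 11.4 L) = -2672 J.
W_total = -6806 − 2672 = -9478 J.

W_total ≈ -9.48 kJ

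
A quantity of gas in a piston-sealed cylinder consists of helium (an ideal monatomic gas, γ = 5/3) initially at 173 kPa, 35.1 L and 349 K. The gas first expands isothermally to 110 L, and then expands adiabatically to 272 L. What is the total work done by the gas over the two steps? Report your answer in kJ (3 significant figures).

W_total ≈ 11.1 kJ

Step 1 (isothermal): W = P₁V₁ ln(V₂/V₁) = (6072) ln(110/35.1) = 6936 J.
After step 1: P = 55.2 kPa, V = 110 L, T = 349 K.
Step 2 (adiabatic): W = (P₁V₁ − P₂V₂)/(γ−1) = (6072 − 3321)/0.667 = 4127 J.
W_total = 6936 + 4127 = 11064 J.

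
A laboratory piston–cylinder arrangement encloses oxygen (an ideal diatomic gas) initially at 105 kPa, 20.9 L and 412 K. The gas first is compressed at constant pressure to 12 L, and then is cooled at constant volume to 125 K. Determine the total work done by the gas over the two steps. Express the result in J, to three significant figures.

W_total ≈ -934 J

Step 1 (isobaric): W = PΔV = (105 kPa)(12 − 20.9 L) = -934.5 J.
Step 2 (isochoric): W = 0 (constant volume).
W_total = -934.5 + 0 = -934.5 J.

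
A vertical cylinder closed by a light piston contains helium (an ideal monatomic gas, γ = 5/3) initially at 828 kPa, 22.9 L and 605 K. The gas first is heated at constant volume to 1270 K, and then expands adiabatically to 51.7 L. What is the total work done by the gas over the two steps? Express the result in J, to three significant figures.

W_total ≈ 25000 J

Step 1 (isochoric): W = 0 (constant volume).
After step 1: P = 1738 kPa (V unchanged).
Step 2 (adiabatic): W = (P₁V₁ − P₂V₂)/(γ−1) = (39803 − 23128)/0.667 = 25012 J.
W_total = 0 + 25012 = 25012 J.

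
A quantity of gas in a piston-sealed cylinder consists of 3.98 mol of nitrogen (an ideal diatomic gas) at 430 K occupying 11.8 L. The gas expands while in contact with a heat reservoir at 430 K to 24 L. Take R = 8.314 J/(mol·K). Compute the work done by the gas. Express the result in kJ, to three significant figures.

Isothermal: W = nRT ln(V₂/V₁).
W = (3.98)(8.314)(430) × ln(24/11.8)
  = 14229 × 0.71
W_by_gas = 10102 J.

W ≈ 10.1 kJ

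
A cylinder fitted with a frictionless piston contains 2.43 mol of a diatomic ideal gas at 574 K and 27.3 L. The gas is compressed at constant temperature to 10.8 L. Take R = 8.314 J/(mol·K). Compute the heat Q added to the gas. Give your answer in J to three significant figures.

Isothermal ⇒ ΔU = 0, so Q = W = nRT ln(V₂/V₁).
Q = (2.43)(8.314)(574) ln(10.8/27.3) = 11597 × -0.9273 = -10754 J.

Q ≈ -10800 J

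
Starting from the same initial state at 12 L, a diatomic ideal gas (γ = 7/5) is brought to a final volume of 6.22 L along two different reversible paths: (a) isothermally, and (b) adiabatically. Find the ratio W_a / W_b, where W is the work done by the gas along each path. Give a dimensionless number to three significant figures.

Path (a) isothermal: W = P₁V₁ ln(V₂/V₁) → W_a/(P₁V₁) = -0.6571.
Path (b) adiabatic: W = P₁V₁(1 − (V₁/V₂)^(γ−1))/(γ−1) → W_b/(P₁V₁) = -0.7516.
W_a / W_b = -0.6571 / -0.7516 = 0.8743.

W_a / W_b ≈ 0.874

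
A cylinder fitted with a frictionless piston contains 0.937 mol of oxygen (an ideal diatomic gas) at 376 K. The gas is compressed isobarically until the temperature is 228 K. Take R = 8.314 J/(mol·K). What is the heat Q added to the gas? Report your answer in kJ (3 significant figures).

Q ≈ -4.04 kJ

Isobaric: W = nRΔT = (0.937)(8.314)(-148) = -1153 J.
ΔU = nCᵥΔT with Cᵥ = 5R/2: ΔU = (0.937)(20.79)(-148) = -2882 J.
Q = ΔU + W = -2882 − 1153 = -4035 J.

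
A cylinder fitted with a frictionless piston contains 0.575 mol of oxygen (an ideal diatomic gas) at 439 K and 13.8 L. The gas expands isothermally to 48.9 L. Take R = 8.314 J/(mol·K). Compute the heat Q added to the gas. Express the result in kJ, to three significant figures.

Q ≈ 2.66 kJ

Isothermal ⇒ ΔU = 0, so Q = W = nRT ln(V₂/V₁).
Q = (0.575)(8.314)(439) ln(48.9/13.8) = 2099 × 1.265 = 2655 J.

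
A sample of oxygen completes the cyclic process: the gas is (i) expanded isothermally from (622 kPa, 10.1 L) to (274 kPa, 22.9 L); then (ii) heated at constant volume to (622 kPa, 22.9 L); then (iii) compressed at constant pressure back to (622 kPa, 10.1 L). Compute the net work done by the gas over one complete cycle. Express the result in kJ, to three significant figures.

Leg (i): W = PᵢVᵢ ln(V_f/Vᵢ) = (6282) ln(22.9/10.1) = 5143 J.
Leg (ii): W = 0.
Leg (iii): W = PΔV = (622)(10.1 − 22.9) = -7962 J.
W_net = 5143 − 7962 = -2819 J.

W_net ≈ -2.82 kJ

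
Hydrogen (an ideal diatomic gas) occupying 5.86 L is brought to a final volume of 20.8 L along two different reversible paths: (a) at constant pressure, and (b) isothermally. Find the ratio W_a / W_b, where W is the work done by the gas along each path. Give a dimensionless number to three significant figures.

W_a / W_b ≈ 2.01

Path (a) isobaric: W = P₁(V₂ − V₁) → W_a/(P₁V₁) = 2.549.
Path (b) isothermal: W = P₁V₁ ln(V₂/V₁) → W_b/(P₁V₁) = 1.267.
W_a / W_b = 2.549 / 1.267 = 2.013.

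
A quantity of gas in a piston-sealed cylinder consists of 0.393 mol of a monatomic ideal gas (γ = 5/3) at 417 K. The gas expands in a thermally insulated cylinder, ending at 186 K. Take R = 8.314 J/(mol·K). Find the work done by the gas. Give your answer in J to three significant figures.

W ≈ 1130 J

Adiabatic ⇒ Q = 0, so W_by = −ΔU = nCᵥ(T₁ − T₂).
Cᵥ = 3R/2 = 12.47 J/(mol·K).
W = (0.393)(12.47)(417 − 186) = 1132 J.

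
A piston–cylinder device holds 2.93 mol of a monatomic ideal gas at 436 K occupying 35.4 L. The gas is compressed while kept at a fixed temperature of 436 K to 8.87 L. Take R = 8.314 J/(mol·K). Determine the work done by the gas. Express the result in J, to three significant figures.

Isothermal: W = nRT ln(V₂/V₁).
W = (2.93)(8.314)(436) × ln(8.87/35.4)
  = 10621 × -1.384
W_by_gas = -14700 J.

W ≈ -14700 J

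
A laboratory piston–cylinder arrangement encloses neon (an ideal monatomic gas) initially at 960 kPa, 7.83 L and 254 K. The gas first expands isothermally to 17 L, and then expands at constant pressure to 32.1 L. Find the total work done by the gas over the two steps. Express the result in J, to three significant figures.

W_total ≈ 12500 J

Step 1 (isothermal): W = P₁V₁ ln(V₂/V₁) = (7517) ln(17/7.83) = 5827 J.
After step 1: P = 442.2 kPa, V = 17 L, T = 254 K.
Step 2 (isobaric): W = PΔV = (442.2 kPa)(32.1 − 17 L) = 6677 J.
W_total = 5827 + 6677 = 12504 J.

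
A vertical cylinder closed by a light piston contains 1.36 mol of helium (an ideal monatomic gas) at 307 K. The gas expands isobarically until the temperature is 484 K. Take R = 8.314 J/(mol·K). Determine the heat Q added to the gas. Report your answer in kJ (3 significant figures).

Q ≈ 5.00 kJ

Isobaric: W = nRΔT = (1.36)(8.314)(177) = 2001 J.
ΔU = nCᵥΔT with Cᵥ = 3R/2: ΔU = (1.36)(12.47)(177) = 3002 J.
Q = ΔU + W = 3002 + 2001 = 5003 J.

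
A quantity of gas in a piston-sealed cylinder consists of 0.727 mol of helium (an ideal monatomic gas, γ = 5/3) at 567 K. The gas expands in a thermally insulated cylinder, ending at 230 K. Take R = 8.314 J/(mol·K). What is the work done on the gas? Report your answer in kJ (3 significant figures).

W ≈ -3.06 kJ

Adiabatic ⇒ Q = 0, so W_by = −ΔU = nCᵥ(T₁ − T₂).
Cᵥ = 3R/2 = 12.47 J/(mol·K).
W = (0.727)(12.47)(567 − 230) = 3055 J.
Work on gas = −W_by = -3055 J.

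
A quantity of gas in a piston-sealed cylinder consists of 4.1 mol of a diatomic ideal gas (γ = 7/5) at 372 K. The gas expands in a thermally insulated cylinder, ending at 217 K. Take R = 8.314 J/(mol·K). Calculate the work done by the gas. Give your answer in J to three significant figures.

W ≈ 13200 J

Adiabatic ⇒ Q = 0, so W_by = −ΔU = nCᵥ(T₁ − T₂).
Cᵥ = 5R/2 = 20.79 J/(mol·K).
W = (4.1)(20.79)(372 − 217) = 13209 J.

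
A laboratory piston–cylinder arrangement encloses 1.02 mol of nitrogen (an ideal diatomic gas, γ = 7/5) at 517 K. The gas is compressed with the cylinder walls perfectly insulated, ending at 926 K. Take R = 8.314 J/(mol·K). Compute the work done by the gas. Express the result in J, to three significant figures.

W ≈ -8670 J

Adiabatic ⇒ Q = 0, so W_by = −ΔU = nCᵥ(T₁ − T₂).
Cᵥ = 5R/2 = 20.79 J/(mol·K).
W = (1.02)(20.79)(517 − 926) = -8671 J.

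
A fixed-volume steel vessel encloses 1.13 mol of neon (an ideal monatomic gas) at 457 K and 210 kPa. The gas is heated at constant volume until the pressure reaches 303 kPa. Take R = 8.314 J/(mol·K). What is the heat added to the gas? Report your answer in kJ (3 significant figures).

Q ≈ 2.85 kJ

Constant volume ⇒ W = 0, so Q = ΔU = nCᵥΔT with Cᵥ = 3R/2 = 12.47 J/(mol·K).
At constant V, T₂/T₁ = P₂/P₁ ⇒ ΔT = T₁(P₂/P₁ − 1) = 457·(303/210 − 1) = 202.4 K.
ΔU = (1.13)(12.47)(202.4) = 2852 J.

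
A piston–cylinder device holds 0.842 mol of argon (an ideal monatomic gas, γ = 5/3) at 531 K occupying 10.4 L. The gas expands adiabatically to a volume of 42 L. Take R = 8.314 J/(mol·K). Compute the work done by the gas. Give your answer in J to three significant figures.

Adiabatic: TV^(γ−1) = const with γ = 5/3.
T₂ = T₁ (V₁/V₂)^(γ−1) = 531 × (10.4/42)^0.667 = 531 × 0.3943 = 209.4 K.
W_by = nCᵥ(T₁ − T₂) = (0.842)(12.47)(531 − 209.4) = 3377 J.

W ≈ 3380 J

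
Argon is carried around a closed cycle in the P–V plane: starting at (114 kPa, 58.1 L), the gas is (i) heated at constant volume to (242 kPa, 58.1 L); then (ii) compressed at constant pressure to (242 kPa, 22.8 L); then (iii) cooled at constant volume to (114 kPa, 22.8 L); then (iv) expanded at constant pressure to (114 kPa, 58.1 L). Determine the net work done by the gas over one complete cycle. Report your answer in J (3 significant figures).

W_net ≈ -4520 J

Constant-volume legs do no work.
W(ii) = (242)(22.8 − 58.1) = -8543 J; W(iv) = (114)(58.1 − 22.8) = 4024 J.
W_net = -8543 + 4024 = -4518 J (the counter-clockwise enclosed area).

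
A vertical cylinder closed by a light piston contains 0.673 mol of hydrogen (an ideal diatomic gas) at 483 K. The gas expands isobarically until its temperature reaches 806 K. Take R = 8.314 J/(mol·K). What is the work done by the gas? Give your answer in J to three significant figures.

Isobaric: W = P ΔV = nR ΔT.
W = (0.673)(8.314)(806 − 483) = 1807 J.

W ≈ 1810 J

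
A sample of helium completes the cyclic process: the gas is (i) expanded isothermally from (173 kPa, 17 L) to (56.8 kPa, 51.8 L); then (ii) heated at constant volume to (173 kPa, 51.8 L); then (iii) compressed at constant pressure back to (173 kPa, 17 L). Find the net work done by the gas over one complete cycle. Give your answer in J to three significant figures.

Leg (i): W = PᵢVᵢ ln(V_f/Vᵢ) = (2941) ln(51.8/17) = 3277 J.
Leg (ii): W = 0.
Leg (iii): W = PΔV = (173)(17 − 51.8) = -6020 J.
W_net = 3277 − 6020 = -2744 J.

W_net ≈ -2740 J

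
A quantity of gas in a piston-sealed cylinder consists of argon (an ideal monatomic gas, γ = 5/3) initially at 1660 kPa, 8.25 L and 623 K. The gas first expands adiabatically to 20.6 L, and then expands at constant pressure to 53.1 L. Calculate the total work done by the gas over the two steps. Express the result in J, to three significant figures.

Step 1 (adiabatic): W = (P₁V₁ − P₂V₂)/(γ−1) = (13695 − 7441)/0.667 = 9381 J.
After step 1: P = 361.2 kPa, V = 20.6 L, T = 338.5 K.
Step 2 (isobaric): W = PΔV = (361.2 kPa)(53.1 − 20.6 L) = 11739 J.
W_total = 9381 + 11739 = 21120 J.

W_total ≈ 21100 J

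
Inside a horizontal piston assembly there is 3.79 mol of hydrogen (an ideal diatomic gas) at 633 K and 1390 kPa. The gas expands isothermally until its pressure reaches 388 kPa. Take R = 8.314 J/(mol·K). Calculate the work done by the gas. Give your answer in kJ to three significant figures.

Isothermal process: W = nRT ln(V₂/V₁) = nRT ln(P₁/P₂).
W = (3.79)(8.314)(633) × ln(1390/388)
  = 19946 × ln(3.582) = 19946 × 1.276
W_by_gas = 25452 J.

W ≈ 25.5 kJ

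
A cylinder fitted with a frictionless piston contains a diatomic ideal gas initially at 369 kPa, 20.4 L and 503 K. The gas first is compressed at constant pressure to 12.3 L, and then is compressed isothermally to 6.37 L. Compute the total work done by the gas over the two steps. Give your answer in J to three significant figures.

W_total ≈ -5980 J

Step 1 (isobaric): W = PΔV = (369 kPa)(12.3 − 20.4 L) = -2989 J.
After step 1: P = 369 kPa, V = 12.3 L, T = 303.3 K.
Step 2 (isothermal): W = P₁V₁ ln(V₂/V₁) = (4539) ln(6.37/12.3) = -2986 J.
W_total = -2989 − 2986 = -5975 J.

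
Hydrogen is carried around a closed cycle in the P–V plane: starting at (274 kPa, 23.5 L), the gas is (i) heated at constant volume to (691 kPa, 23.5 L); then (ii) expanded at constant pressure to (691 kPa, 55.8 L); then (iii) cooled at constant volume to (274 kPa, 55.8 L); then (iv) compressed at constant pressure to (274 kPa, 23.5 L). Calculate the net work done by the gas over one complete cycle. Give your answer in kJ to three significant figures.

Constant-volume legs do no work.
W(ii) = (691)(55.8 − 23.5) = 22319 J; W(iv) = (274)(23.5 − 55.8) = -8850 J.
W_net = 22319 − 8850 = 13469 J (the clockwise enclosed area).

W_net ≈ 13.5 kJ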